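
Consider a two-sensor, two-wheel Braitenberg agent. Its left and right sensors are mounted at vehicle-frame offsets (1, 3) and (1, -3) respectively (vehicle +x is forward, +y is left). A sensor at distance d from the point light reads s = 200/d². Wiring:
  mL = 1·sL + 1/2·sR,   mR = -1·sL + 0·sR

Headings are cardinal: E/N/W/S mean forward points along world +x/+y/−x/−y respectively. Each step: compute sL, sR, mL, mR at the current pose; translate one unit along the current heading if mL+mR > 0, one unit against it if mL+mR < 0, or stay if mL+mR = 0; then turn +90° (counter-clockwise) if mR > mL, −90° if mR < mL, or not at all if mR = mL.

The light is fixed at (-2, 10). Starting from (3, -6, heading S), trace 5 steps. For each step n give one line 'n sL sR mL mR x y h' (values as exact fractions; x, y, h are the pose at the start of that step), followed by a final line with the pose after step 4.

n=0: pose=(3,-6,S); sL=200/353, sR=200/293; mL=93900/103429, mR=-200/353; mL+mR=100/293 → advance +1; mR−mL=-152500/103429 → turn -1·90°
n=1: pose=(3,-7,W); sL=25/52, sR=50/53; mL=2625/2756, mR=-25/52; mL+mR=25/53 → advance +1; mR−mL=-1975/1378 → turn -1·90°
n=2: pose=(2,-7,N); sL=200/257, sR=40/61; mL=17340/15677, mR=-200/257; mL+mR=20/61 → advance +1; mR−mL=-29540/15677 → turn -1·90°
n=3: pose=(2,-6,E); sL=100/97, sR=100/193; mL=24150/18721, mR=-100/97; mL+mR=50/193 → advance +1; mR−mL=-43450/18721 → turn -1·90°
n=4: pose=(3,-6,S); sL=200/353, sR=200/293; mL=93900/103429, mR=-200/353; mL+mR=100/293 → advance +1; mR−mL=-152500/103429 → turn -1·90°

0 200/353 200/293 93900/103429 -200/353 3 -6 S
1 25/52 50/53 2625/2756 -25/52 3 -7 W
2 200/257 40/61 17340/15677 -200/257 2 -7 N
3 100/97 100/193 24150/18721 -100/97 2 -6 E
4 200/353 200/293 93900/103429 -200/353 3 -6 S
final 3 -7 W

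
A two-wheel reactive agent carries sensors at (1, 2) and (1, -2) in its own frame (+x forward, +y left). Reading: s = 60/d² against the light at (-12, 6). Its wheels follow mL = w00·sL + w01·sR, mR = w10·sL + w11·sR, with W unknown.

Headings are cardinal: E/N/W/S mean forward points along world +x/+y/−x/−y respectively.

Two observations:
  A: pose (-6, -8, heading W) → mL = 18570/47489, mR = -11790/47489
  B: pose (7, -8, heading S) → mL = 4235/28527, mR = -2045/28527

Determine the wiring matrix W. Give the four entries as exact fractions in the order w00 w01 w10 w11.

1 1/2 1/2 -1

obs A: pose=(-6,-8,W) → sL=60/281, sR=60/169, mL=18570/47489, mR=-11790/47489
obs B: pose=(7,-8,S) → sL=10/111, sR=30/257, mL=4235/28527, mR=-2045/28527
sensor matrix S = [[60/281, 60/169], [10/111, 30/257]]; det S = -3188000/451572901
solve [mL_A; mL_B] = S·[w00; w01] and [mR_A; mR_B] = S·[w10; w11]:
  w00 = 1, w01 = 1/2, w10 = 1/2, w11 = -1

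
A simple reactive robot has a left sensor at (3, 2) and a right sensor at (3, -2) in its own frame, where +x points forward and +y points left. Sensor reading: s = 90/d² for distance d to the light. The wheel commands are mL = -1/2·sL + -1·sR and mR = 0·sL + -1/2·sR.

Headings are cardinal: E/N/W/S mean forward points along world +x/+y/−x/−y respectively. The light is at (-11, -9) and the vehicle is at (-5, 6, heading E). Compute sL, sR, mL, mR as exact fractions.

left sensor world pos  = (-2, 8); dL² = 370
right sensor world pos = (-2, 4); dR² = 250
sL = 90/370 = 9/37
sR = 90/250 = 9/25
mL = -1/2·sL + -1·sR = -891/1850
mR = 0·sL + -1/2·sR = -9/50

9/37 9/25 -891/1850 -9/50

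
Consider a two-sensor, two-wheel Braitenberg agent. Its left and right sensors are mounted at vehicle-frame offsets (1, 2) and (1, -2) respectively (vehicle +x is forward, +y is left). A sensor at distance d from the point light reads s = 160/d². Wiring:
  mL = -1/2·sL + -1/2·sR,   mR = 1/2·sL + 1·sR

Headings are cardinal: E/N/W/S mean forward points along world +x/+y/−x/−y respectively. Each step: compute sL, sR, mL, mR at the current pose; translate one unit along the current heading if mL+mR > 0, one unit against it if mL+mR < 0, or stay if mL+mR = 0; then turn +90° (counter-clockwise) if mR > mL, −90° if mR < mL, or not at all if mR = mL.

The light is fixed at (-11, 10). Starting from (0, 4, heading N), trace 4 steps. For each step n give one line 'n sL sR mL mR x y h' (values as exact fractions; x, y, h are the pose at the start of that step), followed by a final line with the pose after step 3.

n=0: pose=(0,4,N); sL=80/53, sR=80/97; mL=-6000/5141, mR=8120/5141; mL+mR=40/97 → advance +1; mR−mL=14120/5141 → turn +1·90°
n=1: pose=(0,5,W); sL=160/149, sR=160/109; mL=-20640/16241, mR=32560/16241; mL+mR=80/109 → advance +1; mR−mL=53200/16241 → turn +1·90°
n=2: pose=(-1,5,S); sL=8/9, sR=8/5; mL=-56/45, mR=92/45; mL+mR=4/5 → advance +1; mR−mL=148/45 → turn +1·90°
n=3: pose=(-1,4,E); sL=160/137, sR=32/37; mL=-5152/5069, mR=7344/5069; mL+mR=16/37 → advance +1; mR−mL=12496/5069 → turn +1·90°

0 80/53 80/97 -6000/5141 8120/5141 0 4 N
1 160/149 160/109 -20640/16241 32560/16241 0 5 W
2 8/9 8/5 -56/45 92/45 -1 5 S
3 160/137 32/37 -5152/5069 7344/5069 -1 4 E
final 0 4 N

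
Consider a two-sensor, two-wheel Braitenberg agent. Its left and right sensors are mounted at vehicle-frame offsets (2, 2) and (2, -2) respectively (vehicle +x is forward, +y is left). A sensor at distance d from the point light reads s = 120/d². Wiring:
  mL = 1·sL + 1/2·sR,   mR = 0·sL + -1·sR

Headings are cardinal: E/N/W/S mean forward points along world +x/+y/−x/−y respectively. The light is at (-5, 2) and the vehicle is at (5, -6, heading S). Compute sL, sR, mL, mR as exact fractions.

30/61 30/41 2145/2501 -30/41

left sensor world pos  = (7, -8); dL² = 244
right sensor world pos = (3, -8); dR² = 164
sL = 120/244 = 30/61
sR = 120/164 = 30/41
mL = 1·sL + 1/2·sR = 2145/2501
mR = 0·sL + -1·sR = -30/41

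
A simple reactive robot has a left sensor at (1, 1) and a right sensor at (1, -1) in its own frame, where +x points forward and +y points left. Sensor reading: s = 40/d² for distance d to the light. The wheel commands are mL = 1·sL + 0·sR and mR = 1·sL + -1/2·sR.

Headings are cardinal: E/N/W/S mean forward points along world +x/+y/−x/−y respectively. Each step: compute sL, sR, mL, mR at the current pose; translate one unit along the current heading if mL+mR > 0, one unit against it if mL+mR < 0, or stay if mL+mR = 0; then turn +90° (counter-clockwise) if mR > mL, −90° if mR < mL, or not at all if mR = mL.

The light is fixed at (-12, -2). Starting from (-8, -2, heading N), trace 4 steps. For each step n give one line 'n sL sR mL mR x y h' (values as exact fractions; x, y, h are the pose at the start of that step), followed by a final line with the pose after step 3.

n=0: pose=(-8,-2,N); sL=4, sR=20/13; mL=4, mR=42/13; mL+mR=94/13 → advance +1; mR−mL=-10/13 → turn -1·90°
n=1: pose=(-8,-1,E); sL=40/29, sR=8/5; mL=40/29, mR=84/145; mL+mR=284/145 → advance +1; mR−mL=-4/5 → turn -1·90°
n=2: pose=(-7,-1,S); sL=10/9, sR=5/2; mL=10/9, mR=-5/36; mL+mR=35/36 → advance +1; mR−mL=-5/4 → turn -1·90°
n=3: pose=(-7,-2,W); sL=40/17, sR=40/17; mL=40/17, mR=20/17; mL+mR=60/17 → advance +1; mR−mL=-20/17 → turn -1·90°

0 4 20/13 4 42/13 -8 -2 N
1 40/29 8/5 40/29 84/145 -8 -1 E
2 10/9 5/2 10/9 -5/36 -7 -1 S
3 40/17 40/17 40/17 20/17 -7 -2 W
final -8 -2 N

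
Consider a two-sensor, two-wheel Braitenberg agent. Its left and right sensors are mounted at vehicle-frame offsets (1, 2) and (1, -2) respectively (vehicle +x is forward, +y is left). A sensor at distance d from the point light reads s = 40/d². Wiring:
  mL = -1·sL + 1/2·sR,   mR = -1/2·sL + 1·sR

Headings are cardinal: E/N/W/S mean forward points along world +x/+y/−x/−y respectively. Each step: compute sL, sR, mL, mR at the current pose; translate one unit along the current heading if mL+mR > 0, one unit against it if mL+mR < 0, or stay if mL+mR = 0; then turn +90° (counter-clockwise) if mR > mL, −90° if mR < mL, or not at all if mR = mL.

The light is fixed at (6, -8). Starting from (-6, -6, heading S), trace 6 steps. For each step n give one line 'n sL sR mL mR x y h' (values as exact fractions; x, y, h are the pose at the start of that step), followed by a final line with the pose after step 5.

0 40/101 40/197 -5860/19897 100/19897 -6 -6 S
1 20/73 20/61 -490/4453 850/4453 -6 -5 E
2 8/37 40/97 -36/3589 1092/3589 -5 -5 N
3 10/37 2/9 -53/333 29/333 -5 -4 W
4 40/73 40/153 -4660/11169 -140/11169 -4 -4 S
5 4/13 4/9 -10/117 34/117 -4 -3 E
final -3 -3 N

n=0: pose=(-6,-6,S); sL=40/101, sR=40/197; mL=-5860/19897, mR=100/19897; mL+mR=-5760/19897 → advance -1; mR−mL=5960/19897 → turn +1·90°
n=1: pose=(-6,-5,E); sL=20/73, sR=20/61; mL=-490/4453, mR=850/4453; mL+mR=360/4453 → advance +1; mR−mL=1340/4453 → turn +1·90°
n=2: pose=(-5,-5,N); sL=8/37, sR=40/97; mL=-36/3589, mR=1092/3589; mL+mR=1056/3589 → advance +1; mR−mL=1128/3589 → turn +1·90°
n=3: pose=(-5,-4,W); sL=10/37, sR=2/9; mL=-53/333, mR=29/333; mL+mR=-8/111 → advance -1; mR−mL=82/333 → turn +1·90°
n=4: pose=(-4,-4,S); sL=40/73, sR=40/153; mL=-4660/11169, mR=-140/11169; mL+mR=-1600/3723 → advance -1; mR−mL=4520/11169 → turn +1·90°
n=5: pose=(-4,-3,E); sL=4/13, sR=4/9; mL=-10/117, mR=34/117; mL+mR=8/39 → advance +1; mR−mL=44/117 → turn +1·90°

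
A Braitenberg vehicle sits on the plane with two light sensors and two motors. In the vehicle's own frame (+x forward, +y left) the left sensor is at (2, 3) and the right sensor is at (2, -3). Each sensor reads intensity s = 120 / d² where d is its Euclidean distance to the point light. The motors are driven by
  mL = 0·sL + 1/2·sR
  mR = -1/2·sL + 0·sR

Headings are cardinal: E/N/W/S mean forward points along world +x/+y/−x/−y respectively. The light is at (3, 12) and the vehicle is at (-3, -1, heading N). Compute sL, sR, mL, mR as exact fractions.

60/101 12/13 6/13 -30/101

left sensor world pos  = (-6, 1); dL² = 202
right sensor world pos = (0, 1); dR² = 130
sL = 120/202 = 60/101
sR = 120/130 = 12/13
mL = 0·sL + 1/2·sR = 6/13
mR = -1/2·sL + 0·sR = -30/101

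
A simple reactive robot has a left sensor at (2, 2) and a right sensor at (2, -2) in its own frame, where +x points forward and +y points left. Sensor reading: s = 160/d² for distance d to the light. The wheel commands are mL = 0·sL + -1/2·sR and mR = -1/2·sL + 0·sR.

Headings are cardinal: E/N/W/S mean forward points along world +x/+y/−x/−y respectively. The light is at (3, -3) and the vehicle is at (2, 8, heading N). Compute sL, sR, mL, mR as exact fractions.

left sensor world pos  = (0, 10); dL² = 178
right sensor world pos = (4, 10); dR² = 170
sL = 160/178 = 80/89
sR = 160/170 = 16/17
mL = 0·sL + -1/2·sR = -8/17
mR = -1/2·sL + 0·sR = -40/89

80/89 16/17 -8/17 -40/89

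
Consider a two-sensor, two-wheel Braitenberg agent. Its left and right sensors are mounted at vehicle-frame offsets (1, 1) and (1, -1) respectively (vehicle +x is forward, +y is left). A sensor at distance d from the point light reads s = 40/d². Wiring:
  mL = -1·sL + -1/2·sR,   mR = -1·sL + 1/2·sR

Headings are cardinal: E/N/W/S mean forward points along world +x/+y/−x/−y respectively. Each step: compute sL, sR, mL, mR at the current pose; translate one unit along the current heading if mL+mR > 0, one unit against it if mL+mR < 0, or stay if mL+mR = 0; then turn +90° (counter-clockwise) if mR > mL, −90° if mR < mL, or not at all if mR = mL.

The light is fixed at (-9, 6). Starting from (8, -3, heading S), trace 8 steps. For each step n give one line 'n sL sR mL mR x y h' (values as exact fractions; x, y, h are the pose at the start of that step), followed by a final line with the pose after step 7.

0 5/53 10/89 -710/4717 -180/4717 8 -3 S
1 40/373 8/81 -4732/30213 -1748/30213 8 -2 E
2 20/137 20/169 -4750/23153 -2010/23153 7 -2 N
3 8/65 40/289 -3612/18785 -1012/18785 7 -3 W
4 5/53 10/89 -710/4717 -180/4717 8 -3 S
5 40/373 8/81 -4732/30213 -1748/30213 8 -2 E
6 20/137 20/169 -4750/23153 -2010/23153 7 -2 N
7 8/65 40/289 -3612/18785 -1012/18785 7 -3 W
final 8 -3 S

n=0: pose=(8,-3,S); sL=5/53, sR=10/89; mL=-710/4717, mR=-180/4717; mL+mR=-10/53 → advance -1; mR−mL=10/89 → turn +1·90°
n=1: pose=(8,-2,E); sL=40/373, sR=8/81; mL=-4732/30213, mR=-1748/30213; mL+mR=-80/373 → advance -1; mR−mL=8/81 → turn +1·90°
n=2: pose=(7,-2,N); sL=20/137, sR=20/169; mL=-4750/23153, mR=-2010/23153; mL+mR=-40/137 → advance -1; mR−mL=20/169 → turn +1·90°
n=3: pose=(7,-3,W); sL=8/65, sR=40/289; mL=-3612/18785, mR=-1012/18785; mL+mR=-16/65 → advance -1; mR−mL=40/289 → turn +1·90°
n=4: pose=(8,-3,S); sL=5/53, sR=10/89; mL=-710/4717, mR=-180/4717; mL+mR=-10/53 → advance -1; mR−mL=10/89 → turn +1·90°
n=5: pose=(8,-2,E); sL=40/373, sR=8/81; mL=-4732/30213, mR=-1748/30213; mL+mR=-80/373 → advance -1; mR−mL=8/81 → turn +1·90°
n=6: pose=(7,-2,N); sL=20/137, sR=20/169; mL=-4750/23153, mR=-2010/23153; mL+mR=-40/137 → advance -1; mR−mL=20/169 → turn +1·90°
n=7: pose=(7,-3,W); sL=8/65, sR=40/289; mL=-3612/18785, mR=-1012/18785; mL+mR=-16/65 → advance -1; mR−mL=40/289 → turn +1·90°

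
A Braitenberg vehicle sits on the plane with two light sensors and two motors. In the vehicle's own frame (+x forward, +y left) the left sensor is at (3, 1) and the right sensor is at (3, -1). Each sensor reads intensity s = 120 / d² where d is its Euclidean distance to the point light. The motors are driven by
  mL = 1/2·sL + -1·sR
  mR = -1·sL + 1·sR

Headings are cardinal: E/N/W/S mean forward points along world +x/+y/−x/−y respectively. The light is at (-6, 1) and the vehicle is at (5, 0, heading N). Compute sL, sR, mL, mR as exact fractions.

15/13 30/37 -225/962 -165/481

left sensor world pos  = (4, 3); dL² = 104
right sensor world pos = (6, 3); dR² = 148
sL = 120/104 = 15/13
sR = 120/148 = 30/37
mL = 1/2·sL + -1·sR = -225/962
mR = -1·sL + 1·sR = -165/481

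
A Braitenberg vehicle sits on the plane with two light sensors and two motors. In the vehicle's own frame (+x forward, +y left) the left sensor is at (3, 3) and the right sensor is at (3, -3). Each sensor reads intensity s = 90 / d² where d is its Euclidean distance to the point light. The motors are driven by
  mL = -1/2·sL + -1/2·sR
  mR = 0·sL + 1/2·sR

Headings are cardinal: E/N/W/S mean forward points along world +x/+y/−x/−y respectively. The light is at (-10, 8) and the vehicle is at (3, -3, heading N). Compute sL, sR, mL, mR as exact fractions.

45/82 9/32 -1089/2624 9/64

left sensor world pos  = (0, 0); dL² = 164
right sensor world pos = (6, 0); dR² = 320
sL = 90/164 = 45/82
sR = 90/320 = 9/32
mL = -1/2·sL + -1/2·sR = -1089/2624
mR = 0·sL + 1/2·sR = 9/64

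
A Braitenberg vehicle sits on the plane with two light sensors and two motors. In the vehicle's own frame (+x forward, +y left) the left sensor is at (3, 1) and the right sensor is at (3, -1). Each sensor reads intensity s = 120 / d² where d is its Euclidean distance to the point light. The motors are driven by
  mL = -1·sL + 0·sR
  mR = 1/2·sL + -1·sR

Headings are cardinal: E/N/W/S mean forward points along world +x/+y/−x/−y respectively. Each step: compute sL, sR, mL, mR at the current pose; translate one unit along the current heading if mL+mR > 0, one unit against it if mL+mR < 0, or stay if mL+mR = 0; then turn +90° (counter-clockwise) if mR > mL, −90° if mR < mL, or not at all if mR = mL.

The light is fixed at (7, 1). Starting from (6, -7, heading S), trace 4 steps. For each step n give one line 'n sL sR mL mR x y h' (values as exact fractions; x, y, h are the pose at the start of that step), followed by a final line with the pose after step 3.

0 120/121 24/25 -120/121 -1404/3025 6 -7 S
1 3 30/17 -3 -9/34 6 -6 E
2 24/5 120/17 -24/5 -396/85 5 -6 N
3 60/53 60/37 -60/53 -2070/1961 5 -7 W
final 6 -7 S

n=0: pose=(6,-7,S); sL=120/121, sR=24/25; mL=-120/121, mR=-1404/3025; mL+mR=-4404/3025 → advance -1; mR−mL=1596/3025 → turn +1·90°
n=1: pose=(6,-6,E); sL=3, sR=30/17; mL=-3, mR=-9/34; mL+mR=-111/34 → advance -1; mR−mL=93/34 → turn +1·90°
n=2: pose=(5,-6,N); sL=24/5, sR=120/17; mL=-24/5, mR=-396/85; mL+mR=-804/85 → advance -1; mR−mL=12/85 → turn +1·90°
n=3: pose=(5,-7,W); sL=60/53, sR=60/37; mL=-60/53, mR=-2070/1961; mL+mR=-4290/1961 → advance -1; mR−mL=150/1961 → turn +1·90°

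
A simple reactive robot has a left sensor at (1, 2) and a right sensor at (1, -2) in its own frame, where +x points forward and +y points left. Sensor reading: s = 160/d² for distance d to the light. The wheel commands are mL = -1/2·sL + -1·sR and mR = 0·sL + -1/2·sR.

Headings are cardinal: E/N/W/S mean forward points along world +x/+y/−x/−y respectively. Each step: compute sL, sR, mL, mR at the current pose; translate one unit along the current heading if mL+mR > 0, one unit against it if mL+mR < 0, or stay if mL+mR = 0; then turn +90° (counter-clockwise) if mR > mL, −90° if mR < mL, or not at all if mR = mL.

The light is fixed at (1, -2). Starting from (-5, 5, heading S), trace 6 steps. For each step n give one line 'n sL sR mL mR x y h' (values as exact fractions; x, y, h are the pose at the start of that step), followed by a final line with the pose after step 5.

0 40/13 8/5 -204/65 -4/5 -5 5 S
1 32/25 160/61 -4976/1525 -80/61 -5 6 E
2 80/81 80/53 -8600/4293 -40/53 -6 6 N
3 160/89 32/29 -5168/2581 -16/29 -6 5 W
4 40/13 8/5 -204/65 -4/5 -5 5 S
5 32/25 160/61 -4976/1525 -80/61 -5 6 E
final -6 6 N

n=0: pose=(-5,5,S); sL=40/13, sR=8/5; mL=-204/65, mR=-4/5; mL+mR=-256/65 → advance -1; mR−mL=152/65 → turn +1·90°
n=1: pose=(-5,6,E); sL=32/25, sR=160/61; mL=-4976/1525, mR=-80/61; mL+mR=-6976/1525 → advance -1; mR−mL=2976/1525 → turn +1·90°
n=2: pose=(-6,6,N); sL=80/81, sR=80/53; mL=-8600/4293, mR=-40/53; mL+mR=-11840/4293 → advance -1; mR−mL=5360/4293 → turn +1·90°
n=3: pose=(-6,5,W); sL=160/89, sR=32/29; mL=-5168/2581, mR=-16/29; mL+mR=-6592/2581 → advance -1; mR−mL=3744/2581 → turn +1·90°
n=4: pose=(-5,5,S); sL=40/13, sR=8/5; mL=-204/65, mR=-4/5; mL+mR=-256/65 → advance -1; mR−mL=152/65 → turn +1·90°
n=5: pose=(-5,6,E); sL=32/25, sR=160/61; mL=-4976/1525, mR=-80/61; mL+mR=-6976/1525 → advance -1; mR−mL=2976/1525 → turn +1·90°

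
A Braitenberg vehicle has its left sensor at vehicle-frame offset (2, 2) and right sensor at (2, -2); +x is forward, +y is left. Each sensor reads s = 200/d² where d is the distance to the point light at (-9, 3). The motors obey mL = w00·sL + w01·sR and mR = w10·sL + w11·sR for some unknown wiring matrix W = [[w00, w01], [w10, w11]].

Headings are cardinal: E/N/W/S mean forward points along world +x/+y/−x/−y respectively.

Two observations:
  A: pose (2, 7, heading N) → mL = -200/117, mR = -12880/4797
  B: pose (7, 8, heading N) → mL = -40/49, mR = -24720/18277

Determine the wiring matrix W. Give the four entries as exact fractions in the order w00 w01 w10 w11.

-1 0 -1 -1

obs A: pose=(2,7,N) → sL=200/117, sR=40/41, mL=-200/117, mR=-12880/4797
obs B: pose=(7,8,N) → sL=40/49, sR=200/373, mL=-40/49, mR=-24720/18277
sensor matrix S = [[200/117, 40/41], [40/49, 200/373]]; det S = 10534400/87674769
solve [mL_A; mL_B] = S·[w00; w01] and [mR_A; mR_B] = S·[w10; w11]:
  w00 = -1, w01 = 0, w10 = -1, w11 = -1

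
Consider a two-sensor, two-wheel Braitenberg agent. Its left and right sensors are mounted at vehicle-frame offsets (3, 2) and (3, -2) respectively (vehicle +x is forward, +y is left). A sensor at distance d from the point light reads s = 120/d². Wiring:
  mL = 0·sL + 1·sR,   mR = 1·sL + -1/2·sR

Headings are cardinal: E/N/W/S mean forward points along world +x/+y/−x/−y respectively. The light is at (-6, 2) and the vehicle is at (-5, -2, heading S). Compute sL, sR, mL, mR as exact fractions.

left sensor world pos  = (-3, -5); dL² = 58
right sensor world pos = (-7, -5); dR² = 50
sL = 120/58 = 60/29
sR = 120/50 = 12/5
mL = 0·sL + 1·sR = 12/5
mR = 1·sL + -1/2·sR = 126/145

60/29 12/5 12/5 126/145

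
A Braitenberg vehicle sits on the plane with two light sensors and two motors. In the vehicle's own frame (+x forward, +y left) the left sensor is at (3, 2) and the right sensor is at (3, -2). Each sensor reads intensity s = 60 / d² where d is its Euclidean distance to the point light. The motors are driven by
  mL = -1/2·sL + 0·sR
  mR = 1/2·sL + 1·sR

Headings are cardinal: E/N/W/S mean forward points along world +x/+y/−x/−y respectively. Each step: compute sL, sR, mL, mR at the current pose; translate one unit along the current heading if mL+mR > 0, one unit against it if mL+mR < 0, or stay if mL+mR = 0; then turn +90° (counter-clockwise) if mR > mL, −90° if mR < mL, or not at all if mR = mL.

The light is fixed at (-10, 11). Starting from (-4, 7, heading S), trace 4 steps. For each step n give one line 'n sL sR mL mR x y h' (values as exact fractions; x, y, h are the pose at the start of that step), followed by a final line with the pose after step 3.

n=0: pose=(-4,7,S); sL=60/113, sR=12/13; mL=-30/113, mR=1746/1469; mL+mR=12/13 → advance +1; mR−mL=2136/1469 → turn +1·90°
n=1: pose=(-4,6,E); sL=2/3, sR=6/13; mL=-1/3, mR=31/39; mL+mR=6/13 → advance +1; mR−mL=44/39 → turn +1·90°
n=2: pose=(-3,6,N); sL=60/29, sR=12/17; mL=-30/29, mR=858/493; mL+mR=12/17 → advance +1; mR−mL=1368/493 → turn +1·90°
n=3: pose=(-3,7,W); sL=15/13, sR=3; mL=-15/26, mR=93/26; mL+mR=3 → advance +1; mR−mL=54/13 → turn +1·90°

0 60/113 12/13 -30/113 1746/1469 -4 7 S
1 2/3 6/13 -1/3 31/39 -4 6 E
2 60/29 12/17 -30/29 858/493 -3 6 N
3 15/13 3 -15/26 93/26 -3 7 W
final -4 7 S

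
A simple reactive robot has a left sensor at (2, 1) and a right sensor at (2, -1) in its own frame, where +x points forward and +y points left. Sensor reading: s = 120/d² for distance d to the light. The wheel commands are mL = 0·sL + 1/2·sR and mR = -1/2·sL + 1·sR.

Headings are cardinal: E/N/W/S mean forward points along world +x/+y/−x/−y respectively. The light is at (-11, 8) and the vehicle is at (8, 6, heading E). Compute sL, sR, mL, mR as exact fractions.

left sensor world pos  = (10, 7); dL² = 442
right sensor world pos = (10, 5); dR² = 450
sL = 120/442 = 60/221
sR = 120/450 = 4/15
mL = 0·sL + 1/2·sR = 2/15
mR = -1/2·sL + 1·sR = 434/3315

60/221 4/15 2/15 434/3315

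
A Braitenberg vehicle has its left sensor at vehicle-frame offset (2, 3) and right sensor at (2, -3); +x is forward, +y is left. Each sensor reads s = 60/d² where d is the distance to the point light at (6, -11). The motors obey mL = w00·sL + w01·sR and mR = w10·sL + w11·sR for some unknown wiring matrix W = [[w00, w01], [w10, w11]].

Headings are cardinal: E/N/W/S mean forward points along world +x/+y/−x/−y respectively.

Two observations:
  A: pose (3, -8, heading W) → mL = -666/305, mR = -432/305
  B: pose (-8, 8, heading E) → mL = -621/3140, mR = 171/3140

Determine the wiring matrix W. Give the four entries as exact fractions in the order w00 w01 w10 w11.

obs A: pose=(3,-8,W) → sL=12/5, sR=60/61, mL=-666/305, mR=-432/305
obs B: pose=(-8,8,E) → sL=15/157, sR=3/20, mL=-621/3140, mR=171/3140
sensor matrix S = [[12/5, 60/61], [15/157, 3/20]]; det S = 63693/239425
solve [mL_A; mL_B] = S·[w00; w01] and [mR_A; mR_B] = S·[w10; w11]:
  w00 = -1/2, w01 = -1, w10 = -1, w11 = 1

-1/2 -1 -1 1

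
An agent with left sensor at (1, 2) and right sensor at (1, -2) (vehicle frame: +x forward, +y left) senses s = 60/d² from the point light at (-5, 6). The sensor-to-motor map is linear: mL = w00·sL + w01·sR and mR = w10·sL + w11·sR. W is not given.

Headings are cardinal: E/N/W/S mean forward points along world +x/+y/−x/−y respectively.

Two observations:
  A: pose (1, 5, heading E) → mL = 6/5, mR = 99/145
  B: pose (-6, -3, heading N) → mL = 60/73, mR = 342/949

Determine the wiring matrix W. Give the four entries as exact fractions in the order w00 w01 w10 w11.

obs A: pose=(1,5,E) → sL=6/5, sR=30/29, mL=6/5, mR=99/145
obs B: pose=(-6,-3,N) → sL=60/73, sR=12/13, mL=60/73, mR=342/949
sensor matrix S = [[6/5, 30/29], [60/73, 12/13]]; det S = 35424/137605
solve [mL_A; mL_B] = S·[w00; w01] and [mR_A; mR_B] = S·[w10; w11]:
  w00 = 1, w01 = 0, w10 = 1, w11 = -1/2

1 0 1 -1/2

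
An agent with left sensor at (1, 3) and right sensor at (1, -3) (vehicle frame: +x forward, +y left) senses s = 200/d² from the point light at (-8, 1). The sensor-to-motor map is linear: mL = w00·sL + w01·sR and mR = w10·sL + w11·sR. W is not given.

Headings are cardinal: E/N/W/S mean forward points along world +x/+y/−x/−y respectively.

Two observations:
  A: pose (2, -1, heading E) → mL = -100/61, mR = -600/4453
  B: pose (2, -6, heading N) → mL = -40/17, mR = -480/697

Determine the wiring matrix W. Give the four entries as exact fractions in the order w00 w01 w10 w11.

obs A: pose=(2,-1,E) → sL=100/61, sR=100/73, mL=-100/61, mR=-600/4453
obs B: pose=(2,-6,N) → sL=40/17, sR=40/41, mL=-40/17, mR=-480/697
sensor matrix S = [[100/61, 100/73], [40/17, 40/41]]; det S = -5040000/3103741
solve [mL_A; mL_B] = S·[w00; w01] and [mR_A; mR_B] = S·[w10; w11]:
  w00 = -1, w01 = 0, w10 = -1/2, w11 = 1/2

-1 0 -1/2 1/2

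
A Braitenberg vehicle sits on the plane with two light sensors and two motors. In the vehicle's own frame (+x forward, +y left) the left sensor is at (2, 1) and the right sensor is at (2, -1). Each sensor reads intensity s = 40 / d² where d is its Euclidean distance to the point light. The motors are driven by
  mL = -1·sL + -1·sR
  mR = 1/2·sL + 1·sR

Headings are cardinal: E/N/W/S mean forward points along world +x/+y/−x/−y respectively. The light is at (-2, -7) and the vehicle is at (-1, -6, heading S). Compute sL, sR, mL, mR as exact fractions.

8 40 -48 44

left sensor world pos  = (0, -8); dL² = 5
right sensor world pos = (-2, -8); dR² = 1
sL = 40/5 = 8
sR = 40/1 = 40
mL = -1·sL + -1·sR = -48
mR = 1/2·sL + 1·sR = 44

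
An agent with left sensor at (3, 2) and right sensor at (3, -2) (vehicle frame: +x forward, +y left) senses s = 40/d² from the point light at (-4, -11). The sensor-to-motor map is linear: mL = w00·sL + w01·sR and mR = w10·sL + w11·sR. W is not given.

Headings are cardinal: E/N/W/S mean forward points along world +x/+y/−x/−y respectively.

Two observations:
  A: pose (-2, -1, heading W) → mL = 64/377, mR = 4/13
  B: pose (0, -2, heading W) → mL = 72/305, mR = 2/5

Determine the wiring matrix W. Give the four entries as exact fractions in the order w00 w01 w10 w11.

obs A: pose=(-2,-1,W) → sL=8/13, sR=8/29, mL=64/377, mR=4/13
obs B: pose=(0,-2,W) → sL=4/5, sR=20/61, mL=72/305, mR=2/5
sensor matrix S = [[8/13, 8/29], [4/5, 20/61]]; det S = -2176/114985
solve [mL_A; mL_B] = S·[w00; w01] and [mR_A; mR_B] = S·[w10; w11]:
  w00 = 1/2, w01 = -1/2, w10 = 1/2, w11 = 0

1/2 -1/2 1/2 0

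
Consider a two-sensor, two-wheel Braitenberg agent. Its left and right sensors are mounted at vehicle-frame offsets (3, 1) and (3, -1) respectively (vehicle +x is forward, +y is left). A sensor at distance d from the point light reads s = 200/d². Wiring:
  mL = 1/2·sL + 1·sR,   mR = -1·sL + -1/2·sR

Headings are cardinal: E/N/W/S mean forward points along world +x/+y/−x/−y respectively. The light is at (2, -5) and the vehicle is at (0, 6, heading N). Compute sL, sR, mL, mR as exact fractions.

left sensor world pos  = (-1, 9); dL² = 205
right sensor world pos = (1, 9); dR² = 197
sL = 200/205 = 40/41
sR = 200/197 = 200/197
mL = 1/2·sL + 1·sR = 12140/8077
mR = -1·sL + -1/2·sR = -11980/8077

40/41 200/197 12140/8077 -11980/8077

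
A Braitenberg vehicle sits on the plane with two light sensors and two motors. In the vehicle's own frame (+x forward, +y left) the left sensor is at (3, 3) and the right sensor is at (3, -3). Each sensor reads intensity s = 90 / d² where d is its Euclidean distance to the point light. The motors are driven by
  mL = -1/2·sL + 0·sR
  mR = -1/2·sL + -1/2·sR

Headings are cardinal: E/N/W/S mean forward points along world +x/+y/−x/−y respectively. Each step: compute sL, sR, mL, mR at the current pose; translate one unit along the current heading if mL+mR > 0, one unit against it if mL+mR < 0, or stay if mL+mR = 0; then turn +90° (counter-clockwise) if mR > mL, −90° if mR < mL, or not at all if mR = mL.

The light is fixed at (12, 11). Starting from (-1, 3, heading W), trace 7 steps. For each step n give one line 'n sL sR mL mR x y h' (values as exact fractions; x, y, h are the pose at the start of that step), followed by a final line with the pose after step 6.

0 90/377 90/281 -45/377 -29610/105937 -1 3 W
1 9/25 45/53 -9/50 -801/1325 0 3 N
2 10/13 2/5 -5/13 -38/65 0 2 E
3 45/122 9/40 -45/244 -1449/4880 -1 2 S
4 90/377 90/281 -45/377 -29610/105937 -1 3 W
5 9/25 45/53 -9/50 -801/1325 0 3 N
6 10/13 2/5 -5/13 -38/65 0 2 E
final -1 2 S

n=0: pose=(-1,3,W); sL=90/377, sR=90/281; mL=-45/377, mR=-29610/105937; mL+mR=-42255/105937 → advance -1; mR−mL=-45/281 → turn -1·90°
n=1: pose=(0,3,N); sL=9/25, sR=45/53; mL=-9/50, mR=-801/1325; mL+mR=-2079/2650 → advance -1; mR−mL=-45/106 → turn -1·90°
n=2: pose=(0,2,E); sL=10/13, sR=2/5; mL=-5/13, mR=-38/65; mL+mR=-63/65 → advance -1; mR−mL=-1/5 → turn -1·90°
n=3: pose=(-1,2,S); sL=45/122, sR=9/40; mL=-45/244, mR=-1449/4880; mL+mR=-2349/4880 → advance -1; mR−mL=-9/80 → turn -1·90°
n=4: pose=(-1,3,W); sL=90/377, sR=90/281; mL=-45/377, mR=-29610/105937; mL+mR=-42255/105937 → advance -1; mR−mL=-45/281 → turn -1·90°
n=5: pose=(0,3,N); sL=9/25, sR=45/53; mL=-9/50, mR=-801/1325; mL+mR=-2079/2650 → advance -1; mR−mL=-45/106 → turn -1·90°
n=6: pose=(0,2,E); sL=10/13, sR=2/5; mL=-5/13, mR=-38/65; mL+mR=-63/65 → advance -1; mR−mL=-1/5 → turn -1·90°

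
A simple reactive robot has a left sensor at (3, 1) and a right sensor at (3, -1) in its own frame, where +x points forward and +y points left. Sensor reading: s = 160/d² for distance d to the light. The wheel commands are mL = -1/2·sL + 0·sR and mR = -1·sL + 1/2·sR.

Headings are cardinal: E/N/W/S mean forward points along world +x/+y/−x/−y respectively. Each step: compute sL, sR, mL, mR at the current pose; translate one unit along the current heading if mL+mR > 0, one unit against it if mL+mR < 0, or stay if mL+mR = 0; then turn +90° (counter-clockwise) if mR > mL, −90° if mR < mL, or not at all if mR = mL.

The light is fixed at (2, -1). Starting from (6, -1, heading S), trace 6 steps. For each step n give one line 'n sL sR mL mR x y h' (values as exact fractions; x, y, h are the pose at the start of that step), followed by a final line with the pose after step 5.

n=0: pose=(6,-1,S); sL=80/17, sR=80/9; mL=-40/17, mR=-40/153; mL+mR=-400/153 → advance -1; mR−mL=320/153 → turn +1·90°
n=1: pose=(6,0,E); sL=160/53, sR=160/49; mL=-80/53, mR=-3600/2597; mL+mR=-7520/2597 → advance -1; mR−mL=320/2597 → turn +1·90°
n=2: pose=(5,0,N); sL=8, sR=5; mL=-4, mR=-11/2; mL+mR=-19/2 → advance -1; mR−mL=-3/2 → turn -1·90°
n=3: pose=(5,-1,E); sL=160/37, sR=160/37; mL=-80/37, mR=-80/37; mL+mR=-160/37 → advance -1; mR−mL=0 → turn +0·90°
n=4: pose=(4,-1,E); sL=80/13, sR=80/13; mL=-40/13, mR=-40/13; mL+mR=-80/13 → advance -1; mR−mL=0 → turn +0·90°
n=5: pose=(3,-1,E); sL=160/17, sR=160/17; mL=-80/17, mR=-80/17; mL+mR=-160/17 → advance -1; mR−mL=0 → turn +0·90°

0 80/17 80/9 -40/17 -40/153 6 -1 S
1 160/53 160/49 -80/53 -3600/2597 6 0 E
2 8 5 -4 -11/2 5 0 N
3 160/37 160/37 -80/37 -80/37 5 -1 E
4 80/13 80/13 -40/13 -40/13 4 -1 E
5 160/17 160/17 -80/17 -80/17 3 -1 E
final 2 -1 E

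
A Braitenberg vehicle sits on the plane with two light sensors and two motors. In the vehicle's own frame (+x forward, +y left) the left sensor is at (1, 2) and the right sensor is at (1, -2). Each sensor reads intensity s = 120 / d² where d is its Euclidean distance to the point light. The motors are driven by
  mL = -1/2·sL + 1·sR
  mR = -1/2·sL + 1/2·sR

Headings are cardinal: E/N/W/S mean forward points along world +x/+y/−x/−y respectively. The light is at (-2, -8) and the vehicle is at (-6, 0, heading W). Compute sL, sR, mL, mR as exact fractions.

120/61 24/25 -36/1525 -768/1525

left sensor world pos  = (-7, -2); dL² = 61
right sensor world pos = (-7, 2); dR² = 125
sL = 120/61 = 120/61
sR = 120/125 = 24/25
mL = -1/2·sL + 1·sR = -36/1525
mR = -1/2·sL + 1/2·sR = -768/1525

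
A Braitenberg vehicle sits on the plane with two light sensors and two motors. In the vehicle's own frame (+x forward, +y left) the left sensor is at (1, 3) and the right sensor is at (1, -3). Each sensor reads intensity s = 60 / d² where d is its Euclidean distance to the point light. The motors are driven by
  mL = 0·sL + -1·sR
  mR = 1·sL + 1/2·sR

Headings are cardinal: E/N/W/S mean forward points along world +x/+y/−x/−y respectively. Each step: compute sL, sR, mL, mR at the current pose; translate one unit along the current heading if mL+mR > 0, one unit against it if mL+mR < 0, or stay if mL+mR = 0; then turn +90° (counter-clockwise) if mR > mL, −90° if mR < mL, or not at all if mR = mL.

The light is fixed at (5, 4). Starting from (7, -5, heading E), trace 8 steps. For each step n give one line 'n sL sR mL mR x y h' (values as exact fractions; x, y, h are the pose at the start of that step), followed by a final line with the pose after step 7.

0 4/3 20/51 -20/51 26/17 7 -5 E
1 15/16 3/5 -3/5 99/80 8 -5 N
2 12/25 60/29 -60/29 1098/725 8 -4 W
3 6/13 30/41 -30/41 441/533 9 -4 S
4 60/61 60/169 -60/169 11970/10309 9 -5 E
5 15/17 15/32 -15/32 1215/1088 10 -5 N
6 60/137 60/41 -60/41 6570/5617 10 -4 W
7 10/27 2/3 -2/3 19/27 11 -4 S
final 11 -5 E

n=0: pose=(7,-5,E); sL=4/3, sR=20/51; mL=-20/51, mR=26/17; mL+mR=58/51 → advance +1; mR−mL=98/51 → turn +1·90°
n=1: pose=(8,-5,N); sL=15/16, sR=3/5; mL=-3/5, mR=99/80; mL+mR=51/80 → advance +1; mR−mL=147/80 → turn +1·90°
n=2: pose=(8,-4,W); sL=12/25, sR=60/29; mL=-60/29, mR=1098/725; mL+mR=-402/725 → advance -1; mR−mL=2598/725 → turn +1·90°
n=3: pose=(9,-4,S); sL=6/13, sR=30/41; mL=-30/41, mR=441/533; mL+mR=51/533 → advance +1; mR−mL=831/533 → turn +1·90°
n=4: pose=(9,-5,E); sL=60/61, sR=60/169; mL=-60/169, mR=11970/10309; mL+mR=8310/10309 → advance +1; mR−mL=15630/10309 → turn +1·90°
n=5: pose=(10,-5,N); sL=15/17, sR=15/32; mL=-15/32, mR=1215/1088; mL+mR=705/1088 → advance +1; mR−mL=1725/1088 → turn +1·90°
n=6: pose=(10,-4,W); sL=60/137, sR=60/41; mL=-60/41, mR=6570/5617; mL+mR=-1650/5617 → advance -1; mR−mL=14790/5617 → turn +1·90°
n=7: pose=(11,-4,S); sL=10/27, sR=2/3; mL=-2/3, mR=19/27; mL+mR=1/27 → advance +1; mR−mL=37/27 → turn +1·90°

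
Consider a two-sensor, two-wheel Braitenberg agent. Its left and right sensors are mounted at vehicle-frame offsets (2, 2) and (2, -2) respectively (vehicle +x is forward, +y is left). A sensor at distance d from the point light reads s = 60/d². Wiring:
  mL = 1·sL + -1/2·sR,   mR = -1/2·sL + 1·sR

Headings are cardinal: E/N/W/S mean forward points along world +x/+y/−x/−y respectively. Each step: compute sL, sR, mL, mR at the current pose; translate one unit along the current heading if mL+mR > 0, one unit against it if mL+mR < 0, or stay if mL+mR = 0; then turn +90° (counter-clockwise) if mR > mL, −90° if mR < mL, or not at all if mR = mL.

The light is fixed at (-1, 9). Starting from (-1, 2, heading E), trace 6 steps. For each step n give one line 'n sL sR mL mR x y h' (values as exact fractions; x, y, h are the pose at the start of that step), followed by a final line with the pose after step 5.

n=0: pose=(-1,2,E); sL=60/29, sR=12/17; mL=846/493, mR=-162/493; mL+mR=684/493 → advance +1; mR−mL=-1008/493 → turn -1·90°
n=1: pose=(0,2,S); sL=2/3, sR=30/41; mL=37/123, mR=49/123; mL+mR=86/123 → advance +1; mR−mL=4/41 → turn +1·90°
n=2: pose=(0,1,E); sL=4/3, sR=60/109; mL=346/327, mR=-38/327; mL+mR=308/327 → advance +1; mR−mL=-128/109 → turn -1·90°
n=3: pose=(1,1,S); sL=15/29, sR=3/5; mL=63/290, mR=99/290; mL+mR=81/145 → advance +1; mR−mL=18/145 → turn +1·90°
n=4: pose=(1,0,E); sL=12/13, sR=60/137; mL=1254/1781, mR=-42/1781; mL+mR=1212/1781 → advance +1; mR−mL=-1296/1781 → turn -1·90°
n=5: pose=(2,0,S); sL=30/73, sR=30/61; mL=735/4453, mR=1275/4453; mL+mR=2010/4453 → advance +1; mR−mL=540/4453 → turn +1·90°

0 60/29 12/17 846/493 -162/493 -1 2 E
1 2/3 30/41 37/123 49/123 0 2 S
2 4/3 60/109 346/327 -38/327 0 1 E
3 15/29 3/5 63/290 99/290 1 1 S
4 12/13 60/137 1254/1781 -42/1781 1 0 E
5 30/73 30/61 735/4453 1275/4453 2 0 S
final 2 -1 E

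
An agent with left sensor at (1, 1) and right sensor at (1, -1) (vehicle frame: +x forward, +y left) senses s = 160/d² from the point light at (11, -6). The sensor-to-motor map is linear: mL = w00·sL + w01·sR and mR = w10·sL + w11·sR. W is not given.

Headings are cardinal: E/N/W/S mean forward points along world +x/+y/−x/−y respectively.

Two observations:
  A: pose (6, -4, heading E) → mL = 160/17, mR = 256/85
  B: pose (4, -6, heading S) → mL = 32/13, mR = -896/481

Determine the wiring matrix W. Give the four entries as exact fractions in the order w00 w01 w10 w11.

obs A: pose=(6,-4,E) → sL=32/5, sR=160/17, mL=160/17, mR=256/85
obs B: pose=(4,-6,S) → sL=160/37, sR=32/13, mL=32/13, mR=-896/481
sensor matrix S = [[32/5, 160/17], [160/37, 32/13]]; det S = -1019904/40885
solve [mL_A; mL_B] = S·[w00; w01] and [mR_A; mR_B] = S·[w10; w11]:
  w00 = 0, w01 = 1, w10 = -1, w11 = 1

0 1 -1 1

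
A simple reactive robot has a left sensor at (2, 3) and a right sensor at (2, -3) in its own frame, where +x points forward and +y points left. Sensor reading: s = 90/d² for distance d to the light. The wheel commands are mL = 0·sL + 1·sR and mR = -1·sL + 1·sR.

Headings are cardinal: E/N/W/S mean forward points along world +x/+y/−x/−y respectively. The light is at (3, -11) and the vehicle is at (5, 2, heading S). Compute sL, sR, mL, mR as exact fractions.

45/73 45/61 45/61 540/4453

left sensor world pos  = (8, 0); dL² = 146
right sensor world pos = (2, 0); dR² = 122
sL = 90/146 = 45/73
sR = 90/122 = 45/61
mL = 0·sL + 1·sR = 45/61
mR = -1·sL + 1·sR = 540/4453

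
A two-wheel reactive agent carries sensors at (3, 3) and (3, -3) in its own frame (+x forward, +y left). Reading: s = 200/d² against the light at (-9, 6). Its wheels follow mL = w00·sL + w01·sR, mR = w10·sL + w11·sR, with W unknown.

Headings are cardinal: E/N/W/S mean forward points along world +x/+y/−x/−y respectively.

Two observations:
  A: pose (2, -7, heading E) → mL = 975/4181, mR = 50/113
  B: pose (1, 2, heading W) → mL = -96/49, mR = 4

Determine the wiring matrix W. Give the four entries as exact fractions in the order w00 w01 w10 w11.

obs A: pose=(2,-7,E) → sL=25/37, sR=50/113, mL=975/4181, mR=50/113
obs B: pose=(1,2,W) → sL=100/49, sR=4, mL=-96/49, mR=4
sensor matrix S = [[25/37, 50/113], [100/49, 4]]; det S = 368700/204869
solve [mL_A; mL_B] = S·[w00; w01] and [mR_A; mR_B] = S·[w10; w11]:
  w00 = 1, w01 = -1, w10 = 0, w11 = 1

1 -1 0 1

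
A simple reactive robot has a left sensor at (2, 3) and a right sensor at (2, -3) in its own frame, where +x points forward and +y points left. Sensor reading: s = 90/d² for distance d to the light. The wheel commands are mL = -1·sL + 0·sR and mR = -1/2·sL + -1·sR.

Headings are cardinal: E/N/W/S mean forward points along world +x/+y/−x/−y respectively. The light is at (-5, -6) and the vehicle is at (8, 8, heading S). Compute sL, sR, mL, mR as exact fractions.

9/40 45/122 -9/40 -2349/4880

left sensor world pos  = (11, 6); dL² = 400
right sensor world pos = (5, 6); dR² = 244
sL = 90/400 = 9/40
sR = 90/244 = 45/122
mL = -1·sL + 0·sR = -9/40
mR = -1/2·sL + -1·sR = -2349/4880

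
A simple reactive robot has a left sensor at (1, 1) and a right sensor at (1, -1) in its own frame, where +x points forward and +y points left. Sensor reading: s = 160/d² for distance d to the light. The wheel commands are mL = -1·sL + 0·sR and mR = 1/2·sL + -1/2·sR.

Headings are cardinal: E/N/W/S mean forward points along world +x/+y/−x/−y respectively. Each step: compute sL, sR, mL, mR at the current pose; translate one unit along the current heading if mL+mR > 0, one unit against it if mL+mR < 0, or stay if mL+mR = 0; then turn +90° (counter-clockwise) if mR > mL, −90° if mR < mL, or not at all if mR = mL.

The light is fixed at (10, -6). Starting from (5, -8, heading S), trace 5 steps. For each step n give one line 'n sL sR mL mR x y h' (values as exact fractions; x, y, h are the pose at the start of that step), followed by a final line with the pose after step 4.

0 32/5 32/9 -32/5 64/45 5 -8 S
1 10 8 -10 1 5 -7 E
2 160/49 32/5 -160/49 -384/245 4 -7 N
3 80/29 16/5 -80/29 -32/145 4 -8 W
4 32/5 32/9 -32/5 64/45 5 -8 S
final 5 -7 E

n=0: pose=(5,-8,S); sL=32/5, sR=32/9; mL=-32/5, mR=64/45; mL+mR=-224/45 → advance -1; mR−mL=352/45 → turn +1·90°
n=1: pose=(5,-7,E); sL=10, sR=8; mL=-10, mR=1; mL+mR=-9 → advance -1; mR−mL=11 → turn +1·90°
n=2: pose=(4,-7,N); sL=160/49, sR=32/5; mL=-160/49, mR=-384/245; mL+mR=-1184/245 → advance -1; mR−mL=416/245 → turn +1·90°
n=3: pose=(4,-8,W); sL=80/29, sR=16/5; mL=-80/29, mR=-32/145; mL+mR=-432/145 → advance -1; mR−mL=368/145 → turn +1·90°
n=4: pose=(5,-8,S); sL=32/5, sR=32/9; mL=-32/5, mR=64/45; mL+mR=-224/45 → advance -1; mR−mL=352/45 → turn +1·90°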